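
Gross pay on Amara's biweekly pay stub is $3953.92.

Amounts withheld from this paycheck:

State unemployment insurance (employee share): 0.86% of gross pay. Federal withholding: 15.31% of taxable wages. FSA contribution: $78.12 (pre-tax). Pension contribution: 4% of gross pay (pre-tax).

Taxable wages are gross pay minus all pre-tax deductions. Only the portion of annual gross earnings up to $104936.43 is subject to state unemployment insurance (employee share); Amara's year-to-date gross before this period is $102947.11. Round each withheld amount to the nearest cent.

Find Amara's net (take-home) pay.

Pension contribution: $3953.92 × 0.04 = $158.16
FSA contribution: $78.12
Pre-tax total = $158.16 + $78.12 = $236.28
Taxable wages = $3953.92 − $236.28 = $3717.64
Federal withholding: $3717.64 × 0.1531 = $569.17
State unemployment insurance (employee share): only $104936.43 − $102947.11 = $1989.32 of this check is subject → $1989.32 × 0.0086 = $17.11
Total deductions = $158.16 + $78.12 + $569.17 + $17.11 = $822.56
Net pay = $3953.92 − $822.56 = $3131.36

$3131.36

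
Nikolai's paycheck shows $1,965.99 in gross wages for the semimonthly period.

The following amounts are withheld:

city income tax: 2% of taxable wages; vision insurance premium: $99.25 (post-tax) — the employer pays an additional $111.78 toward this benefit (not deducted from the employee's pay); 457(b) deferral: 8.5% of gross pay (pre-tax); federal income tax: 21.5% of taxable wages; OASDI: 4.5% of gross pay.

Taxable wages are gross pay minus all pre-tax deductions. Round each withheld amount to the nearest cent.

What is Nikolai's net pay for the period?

$1,188.42

457(b) deferral: $1,965.99 × 0.085 = $167.11
Taxable wages = $1,965.99 − $167.11 = $1,798.88
Federal income tax: $1,798.88 × 0.215 = $386.76
City income tax: $1,798.88 × 0.02 = $35.98
OASDI: $1,965.99 × 0.045 = $88.47
Vision insurance premium: $99.25
(Employer's $111.78 toward vision insurance premium is not withheld from the employee.)
Total deductions = $167.11 + $386.76 + $35.98 + $88.47 + $99.25 = $777.57
Net pay = $1,965.99 − $777.57 = $1,188.42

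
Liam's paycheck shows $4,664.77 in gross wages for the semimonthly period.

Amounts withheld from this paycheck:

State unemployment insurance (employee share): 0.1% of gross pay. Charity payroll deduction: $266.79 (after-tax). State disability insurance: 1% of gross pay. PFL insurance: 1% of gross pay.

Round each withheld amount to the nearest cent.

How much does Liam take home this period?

$4,300.02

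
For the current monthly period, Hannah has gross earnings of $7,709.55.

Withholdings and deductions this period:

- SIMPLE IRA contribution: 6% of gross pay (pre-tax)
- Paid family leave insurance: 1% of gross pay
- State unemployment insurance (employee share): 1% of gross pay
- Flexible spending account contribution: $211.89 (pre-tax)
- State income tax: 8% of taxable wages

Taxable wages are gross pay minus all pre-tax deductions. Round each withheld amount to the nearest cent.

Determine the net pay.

$6,318.08

Flexible spending account contribution: $211.89
SIMPLE IRA contribution: $7,709.55 × 0.06 = $462.57
Pre-tax total = $211.89 + $462.57 = $674.46
Taxable wages = $7,709.55 − $674.46 = $7,035.09
State income tax: $7,035.09 × 0.08 = $562.81
Paid family leave insurance: $7,709.55 × 0.01 = $77.10
State unemployment insurance (employee share): $7,709.55 × 0.01 = $77.10
Total deductions = $211.89 + $462.57 + $562.81 + $77.10 + $77.10 = $1,391.47
Net pay = $7,709.55 − $1,391.47 = $6,318.08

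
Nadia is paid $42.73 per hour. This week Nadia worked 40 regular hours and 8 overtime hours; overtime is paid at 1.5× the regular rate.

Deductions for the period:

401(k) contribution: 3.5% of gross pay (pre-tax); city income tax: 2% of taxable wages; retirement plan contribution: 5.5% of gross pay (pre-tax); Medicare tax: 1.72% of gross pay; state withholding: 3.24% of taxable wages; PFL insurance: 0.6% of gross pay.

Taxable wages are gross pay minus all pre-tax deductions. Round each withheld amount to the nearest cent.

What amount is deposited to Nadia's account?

Regular pay: 40 × $42.73 = $1709.20
Overtime pay: 8 × $42.73 × 1.5 = $512.76
Gross pay = $1709.20 + $512.76 = $2221.96
401(k) contribution: $2221.96 × 0.035 = $77.77
Retirement plan contribution: $2221.96 × 0.055 = $122.21
Pre-tax total = $77.77 + $122.21 = $199.98
Taxable wages = $2221.96 − $199.98 = $2021.98
State withholding: $2021.98 × 0.0324 = $65.51
City income tax: $2021.98 × 0.02 = $40.44
PFL insurance: $2221.96 × 0.006 = $13.33
Medicare tax: $2221.96 × 0.0172 = $38.22
Total deductions = $77.77 + $122.21 + $65.51 + $40.44 + $13.33 + $38.22 = $357.48
Net pay = $2221.96 − $357.48 = $1864.48

$1864.48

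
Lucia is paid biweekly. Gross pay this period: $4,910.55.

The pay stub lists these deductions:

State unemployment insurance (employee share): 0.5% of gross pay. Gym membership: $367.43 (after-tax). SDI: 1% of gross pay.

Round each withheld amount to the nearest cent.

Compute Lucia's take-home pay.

SDI: $4,910.55 × 0.01 = $49.11
State unemployment insurance (employee share): $4,910.55 × 0.005 = $24.55
Gym membership: $367.43
Total deductions = $49.11 + $24.55 + $367.43 = $441.09
Net pay = $4,910.55 − $441.09 = $4,469.46

$4,469.46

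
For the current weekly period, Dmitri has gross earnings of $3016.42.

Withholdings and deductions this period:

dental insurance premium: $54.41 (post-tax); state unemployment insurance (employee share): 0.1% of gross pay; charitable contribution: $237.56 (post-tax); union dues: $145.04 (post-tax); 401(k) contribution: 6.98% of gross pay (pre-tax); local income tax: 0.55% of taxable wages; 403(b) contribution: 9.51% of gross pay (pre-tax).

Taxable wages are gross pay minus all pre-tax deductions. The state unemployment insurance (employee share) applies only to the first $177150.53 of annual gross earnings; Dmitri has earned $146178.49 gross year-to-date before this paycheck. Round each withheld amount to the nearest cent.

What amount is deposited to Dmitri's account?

403(b) contribution: $3016.42 × 0.0951 = $286.86
401(k) contribution: $3016.42 × 0.0698 = $210.55
Pre-tax total = $286.86 + $210.55 = $497.41
Taxable wages = $3016.42 − $497.41 = $2519.01
Local income tax: $2519.01 × 0.0055 = $13.85
State unemployment insurance (employee share): cap not yet reached, full $3016.42 is subject → $3016.42 × 0.001 = $3.02
Union dues: $145.04
Charitable contribution: $237.56
Dental insurance premium: $54.41
Total deductions = $286.86 + $210.55 + $13.85 + $3.02 + $145.04 + $237.56 + $54.41 = $951.29
Net pay = $3016.42 − $951.29 = $2065.13

$2065.13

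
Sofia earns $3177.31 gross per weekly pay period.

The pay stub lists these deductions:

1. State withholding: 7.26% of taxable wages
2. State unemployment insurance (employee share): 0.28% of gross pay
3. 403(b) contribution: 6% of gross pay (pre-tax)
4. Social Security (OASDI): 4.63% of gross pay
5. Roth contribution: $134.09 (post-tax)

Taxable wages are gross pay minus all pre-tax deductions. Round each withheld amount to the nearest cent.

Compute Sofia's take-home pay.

$2479.74

403(b) contribution: $3177.31 × 0.06 = $190.64
Taxable wages = $3177.31 − $190.64 = $2986.67
State withholding: $2986.67 × 0.0726 = $216.83
Social Security (OASDI): $3177.31 × 0.0463 = $147.11
State unemployment insurance (employee share): $3177.31 × 0.0028 = $8.90
Roth contribution: $134.09
Total deductions = $190.64 + $216.83 + $147.11 + $8.90 + $134.09 = $697.57
Net pay = $3177.31 − $697.57 = $2479.74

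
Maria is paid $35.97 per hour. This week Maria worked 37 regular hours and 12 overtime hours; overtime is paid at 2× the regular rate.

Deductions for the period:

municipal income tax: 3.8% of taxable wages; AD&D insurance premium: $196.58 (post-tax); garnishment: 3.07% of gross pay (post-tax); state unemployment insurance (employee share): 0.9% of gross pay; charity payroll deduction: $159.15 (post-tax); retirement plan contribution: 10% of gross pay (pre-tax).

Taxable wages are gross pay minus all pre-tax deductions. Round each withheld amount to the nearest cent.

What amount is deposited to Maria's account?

Regular pay: 37 × $35.97 = $1,330.89
Overtime pay: 12 × $35.97 × 2 = $863.28
Gross pay = $1,330.89 + $863.28 = $2,194.17
Retirement plan contribution: $2,194.17 × 0.1 = $219.42
Taxable wages = $2,194.17 − $219.42 = $1,974.75
Municipal income tax: $1,974.75 × 0.038 = $75.04
State unemployment insurance (employee share): $2,194.17 × 0.009 = $19.75
AD&D insurance premium: $196.58
Garnishment: $2,194.17 × 0.0307 = $67.36
Charity payroll deduction: $159.15
Total deductions = $219.42 + $75.04 + $19.75 + $196.58 + $67.36 + $159.15 = $737.30
Net pay = $2,194.17 − $737.30 = $1,456.87

$1,456.87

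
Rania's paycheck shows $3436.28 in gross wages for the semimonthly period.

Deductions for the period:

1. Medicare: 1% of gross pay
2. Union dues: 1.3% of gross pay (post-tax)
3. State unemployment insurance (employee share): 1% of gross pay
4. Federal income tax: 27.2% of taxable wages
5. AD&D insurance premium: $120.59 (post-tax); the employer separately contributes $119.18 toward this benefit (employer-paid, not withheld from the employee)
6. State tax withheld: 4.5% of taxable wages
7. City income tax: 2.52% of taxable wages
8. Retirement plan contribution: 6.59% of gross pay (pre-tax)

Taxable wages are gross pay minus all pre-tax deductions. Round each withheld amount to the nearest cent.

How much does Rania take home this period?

$1877.45

Retirement plan contribution: $3436.28 × 0.0659 = $226.45
Taxable wages = $3436.28 − $226.45 = $3209.83
State tax withheld: $3209.83 × 0.045 = $144.44
Federal income tax: $3209.83 × 0.272 = $873.07
City income tax: $3209.83 × 0.0252 = $80.89
State unemployment insurance (employee share): $3436.28 × 0.01 = $34.36
Medicare: $3436.28 × 0.01 = $34.36
Union dues: $3436.28 × 0.013 = $44.67
AD&D insurance premium: $120.59
(Employer's $119.18 toward AD&D insurance premium is not withheld from the employee.)
Total deductions = $226.45 + $144.44 + $873.07 + $80.89 + $34.36 + $34.36 + $44.67 + $120.59 = $1558.83
Net pay = $3436.28 − $1558.83 = $1877.45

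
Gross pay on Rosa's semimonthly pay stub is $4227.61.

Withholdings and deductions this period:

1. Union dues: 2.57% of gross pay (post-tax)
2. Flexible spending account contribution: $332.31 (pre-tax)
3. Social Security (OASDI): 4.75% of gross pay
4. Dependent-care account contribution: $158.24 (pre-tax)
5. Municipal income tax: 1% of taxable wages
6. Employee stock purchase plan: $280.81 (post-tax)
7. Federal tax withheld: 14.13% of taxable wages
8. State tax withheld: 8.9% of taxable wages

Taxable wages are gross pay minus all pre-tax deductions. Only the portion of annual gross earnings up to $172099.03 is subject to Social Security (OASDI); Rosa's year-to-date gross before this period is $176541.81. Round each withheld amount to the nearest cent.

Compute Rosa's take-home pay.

Dependent-care account contribution: $158.24
Flexible spending account contribution: $332.31
Pre-tax total = $158.24 + $332.31 = $490.55
Taxable wages = $4227.61 − $490.55 = $3737.06
State tax withheld: $3737.06 × 0.089 = $332.60
Municipal income tax: $3737.06 × 0.01 = $37.37
Federal tax withheld: $3737.06 × 0.1413 = $528.05
Social Security (OASDI): annual cap $172099.03 already reached (YTD $176541.81), so $0.00
Employee stock purchase plan: $280.81
Union dues: $4227.61 × 0.0257 = $108.65
Total deductions = $158.24 + $332.31 + $332.60 + $37.37 + $528.05 + $0.00 + $280.81 + $108.65 = $1778.03
Net pay = $4227.61 − $1778.03 = $2449.58

$2449.58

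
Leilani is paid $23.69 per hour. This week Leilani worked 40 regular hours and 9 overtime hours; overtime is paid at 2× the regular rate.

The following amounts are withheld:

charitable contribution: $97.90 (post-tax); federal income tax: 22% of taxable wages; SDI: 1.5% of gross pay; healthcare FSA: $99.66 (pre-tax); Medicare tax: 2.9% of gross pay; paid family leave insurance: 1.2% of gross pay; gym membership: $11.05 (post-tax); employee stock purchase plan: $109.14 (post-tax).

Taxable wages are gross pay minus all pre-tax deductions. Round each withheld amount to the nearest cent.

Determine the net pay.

Regular pay: 40 × $23.69 = $947.60
Overtime pay: 9 × $23.69 × 2 = $426.42
Gross pay = $947.60 + $426.42 = $1374.02
Healthcare FSA: $99.66
Taxable wages = $1374.02 − $99.66 = $1274.36
Federal income tax: $1274.36 × 0.22 = $280.36
Paid family leave insurance: $1374.02 × 0.012 = $16.49
SDI: $1374.02 × 0.015 = $20.61
Medicare tax: $1374.02 × 0.029 = $39.85
Employee stock purchase plan: $109.14
Gym membership: $11.05
Charitable contribution: $97.90
Total deductions = $99.66 + $280.36 + $16.49 + $20.61 + $39.85 + $109.14 + $11.05 + $97.90 = $675.06
Net pay = $1374.02 − $675.06 = $698.96

$698.96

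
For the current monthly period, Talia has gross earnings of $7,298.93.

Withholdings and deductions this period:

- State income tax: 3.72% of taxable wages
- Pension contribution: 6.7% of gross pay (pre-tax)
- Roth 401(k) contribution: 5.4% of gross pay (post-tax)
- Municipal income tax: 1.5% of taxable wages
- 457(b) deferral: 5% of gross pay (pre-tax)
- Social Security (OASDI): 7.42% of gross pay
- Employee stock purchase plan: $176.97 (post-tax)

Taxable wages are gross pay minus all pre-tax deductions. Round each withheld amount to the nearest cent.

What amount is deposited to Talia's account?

457(b) deferral: $7,298.93 × 0.05 = $364.95
Pension contribution: $7,298.93 × 0.067 = $489.03
Pre-tax total = $364.95 + $489.03 = $853.98
Taxable wages = $7,298.93 − $853.98 = $6,444.95
State income tax: $6,444.95 × 0.0372 = $239.75
Municipal income tax: $6,444.95 × 0.015 = $96.67
Social Security (OASDI): $7,298.93 × 0.0742 = $541.58
Roth 401(k) contribution: $7,298.93 × 0.054 = $394.14
Employee stock purchase plan: $176.97
Total deductions = $364.95 + $489.03 + $239.75 + $96.67 + $541.58 + $394.14 + $176.97 = $2,303.09
Net pay = $7,298.93 − $2,303.09 = $4,995.84

$4,995.84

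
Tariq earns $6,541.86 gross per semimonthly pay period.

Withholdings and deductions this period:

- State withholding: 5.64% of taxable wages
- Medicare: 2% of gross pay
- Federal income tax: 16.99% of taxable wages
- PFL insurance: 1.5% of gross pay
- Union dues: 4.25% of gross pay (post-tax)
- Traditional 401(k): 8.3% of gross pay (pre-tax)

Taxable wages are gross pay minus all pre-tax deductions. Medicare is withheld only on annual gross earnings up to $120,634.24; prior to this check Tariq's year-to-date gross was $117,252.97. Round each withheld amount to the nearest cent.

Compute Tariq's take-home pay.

Traditional 401(k): $6,541.86 × 0.083 = $542.97
Taxable wages = $6,541.86 − $542.97 = $5,998.89
Federal income tax: $5,998.89 × 0.1699 = $1,019.21
State withholding: $5,998.89 × 0.0564 = $338.34
PFL insurance: $6,541.86 × 0.015 = $98.13
Medicare: only $120,634.24 − $117,252.97 = $3,381.27 of this check is subject → $3,381.27 × 0.02 = $67.63
Union dues: $6,541.86 × 0.0425 = $278.03
Total deductions = $542.97 + $1,019.21 + $338.34 + $98.13 + $67.63 + $278.03 = $2,344.31
Net pay = $6,541.86 − $2,344.31 = $4,197.55

$4,197.55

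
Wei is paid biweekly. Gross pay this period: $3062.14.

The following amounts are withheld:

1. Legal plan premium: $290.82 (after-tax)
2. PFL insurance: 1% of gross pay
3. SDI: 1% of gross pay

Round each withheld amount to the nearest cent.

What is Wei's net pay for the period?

SDI: $3062.14 × 0.01 = $30.62
PFL insurance: $3062.14 × 0.01 = $30.62
Legal plan premium: $290.82
Total deductions = $30.62 + $30.62 + $290.82 = $352.06
Net pay = $3062.14 − $352.06 = $2710.08

$2710.08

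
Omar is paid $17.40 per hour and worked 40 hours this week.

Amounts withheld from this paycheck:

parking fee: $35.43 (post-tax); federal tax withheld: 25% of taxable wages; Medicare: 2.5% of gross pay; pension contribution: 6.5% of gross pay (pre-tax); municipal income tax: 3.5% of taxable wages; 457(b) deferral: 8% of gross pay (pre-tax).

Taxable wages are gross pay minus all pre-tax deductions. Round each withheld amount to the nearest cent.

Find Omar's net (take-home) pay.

$372.65

Gross pay: 40 × $17.40 = $696.00
Pension contribution: $696.00 × 0.065 = $45.24
457(b) deferral: $696.00 × 0.08 = $55.68
Pre-tax total = $45.24 + $55.68 = $100.92
Taxable wages = $696.00 − $100.92 = $595.08
Municipal income tax: $595.08 × 0.035 = $20.83
Federal tax withheld: $595.08 × 0.25 = $148.77
Medicare: $696.00 × 0.025 = $17.40
Parking fee: $35.43
Total deductions = $45.24 + $55.68 + $20.83 + $148.77 + $17.40 + $35.43 = $323.35
Net pay = $696.00 − $323.35 = $372.65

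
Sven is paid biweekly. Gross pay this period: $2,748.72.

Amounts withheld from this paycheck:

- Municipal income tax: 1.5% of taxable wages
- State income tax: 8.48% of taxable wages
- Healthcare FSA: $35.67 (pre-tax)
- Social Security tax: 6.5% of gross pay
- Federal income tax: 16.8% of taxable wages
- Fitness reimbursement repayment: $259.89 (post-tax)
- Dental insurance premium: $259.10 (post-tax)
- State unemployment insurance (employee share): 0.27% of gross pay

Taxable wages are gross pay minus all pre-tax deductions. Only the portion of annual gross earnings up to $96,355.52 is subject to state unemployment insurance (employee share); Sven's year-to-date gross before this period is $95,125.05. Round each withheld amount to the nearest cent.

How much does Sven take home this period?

$1,285.51

Healthcare FSA: $35.67
Taxable wages = $2,748.72 − $35.67 = $2,713.05
Federal income tax: $2,713.05 × 0.168 = $455.79
Municipal income tax: $2,713.05 × 0.015 = $40.70
State income tax: $2,713.05 × 0.0848 = $230.07
State unemployment insurance (employee share): only $96,355.52 − $95,125.05 = $1,230.47 of this check is subject → $1,230.47 × 0.0027 = $3.32
Social Security tax: $2,748.72 × 0.065 = $178.67
Dental insurance premium: $259.10
Fitness reimbursement repayment: $259.89
Total deductions = $35.67 + $455.79 + $40.70 + $230.07 + $3.32 + $178.67 + $259.10 + $259.89 = $1,463.21
Net pay = $2,748.72 − $1,463.21 = $1,285.51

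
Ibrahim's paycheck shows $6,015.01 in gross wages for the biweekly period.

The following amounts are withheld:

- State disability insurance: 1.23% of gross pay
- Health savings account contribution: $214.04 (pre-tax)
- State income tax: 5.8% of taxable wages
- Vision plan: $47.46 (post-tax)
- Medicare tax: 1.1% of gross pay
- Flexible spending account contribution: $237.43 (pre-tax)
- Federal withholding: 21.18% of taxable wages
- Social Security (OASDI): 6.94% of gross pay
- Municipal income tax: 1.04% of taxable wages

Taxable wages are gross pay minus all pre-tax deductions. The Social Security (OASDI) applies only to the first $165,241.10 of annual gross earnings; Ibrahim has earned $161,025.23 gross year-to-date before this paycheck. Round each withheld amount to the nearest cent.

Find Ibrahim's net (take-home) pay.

Health savings account contribution: $214.04
Flexible spending account contribution: $237.43
Pre-tax total = $214.04 + $237.43 = $451.47
Taxable wages = $6,015.01 − $451.47 = $5,563.54
Municipal income tax: $5,563.54 × 0.0104 = $57.86
Federal withholding: $5,563.54 × 0.2118 = $1,178.36
State income tax: $5,563.54 × 0.058 = $322.69
Medicare tax: $6,015.01 × 0.011 = $66.17
Social Security (OASDI): only $165,241.10 − $161,025.23 = $4,215.87 of this check is subject → $4,215.87 × 0.0694 = $292.58
State disability insurance: $6,015.01 × 0.0123 = $73.98
Vision plan: $47.46
Total deductions = $214.04 + $237.43 + $57.86 + $1,178.36 + $322.69 + $66.17 + $292.58 + $73.98 + $47.46 = $2,490.57
Net pay = $6,015.01 − $2,490.57 = $3,524.44

$3,524.44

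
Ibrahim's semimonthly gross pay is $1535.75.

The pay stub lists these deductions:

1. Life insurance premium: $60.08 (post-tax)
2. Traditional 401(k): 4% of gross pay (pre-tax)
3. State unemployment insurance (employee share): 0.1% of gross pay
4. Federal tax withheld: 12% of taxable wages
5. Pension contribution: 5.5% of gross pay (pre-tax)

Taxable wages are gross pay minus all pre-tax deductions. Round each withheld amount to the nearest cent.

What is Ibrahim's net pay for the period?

$1161.45

Pension contribution: $1535.75 × 0.055 = $84.47
Traditional 401(k): $1535.75 × 0.04 = $61.43
Pre-tax total = $84.47 + $61.43 = $145.90
Taxable wages = $1535.75 − $145.90 = $1389.85
Federal tax withheld: $1389.85 × 0.12 = $166.78
State unemployment insurance (employee share): $1535.75 × 0.001 = $1.54
Life insurance premium: $60.08
Total deductions = $84.47 + $61.43 + $166.78 + $1.54 + $60.08 = $374.30
Net pay = $1535.75 − $374.30 = $1161.45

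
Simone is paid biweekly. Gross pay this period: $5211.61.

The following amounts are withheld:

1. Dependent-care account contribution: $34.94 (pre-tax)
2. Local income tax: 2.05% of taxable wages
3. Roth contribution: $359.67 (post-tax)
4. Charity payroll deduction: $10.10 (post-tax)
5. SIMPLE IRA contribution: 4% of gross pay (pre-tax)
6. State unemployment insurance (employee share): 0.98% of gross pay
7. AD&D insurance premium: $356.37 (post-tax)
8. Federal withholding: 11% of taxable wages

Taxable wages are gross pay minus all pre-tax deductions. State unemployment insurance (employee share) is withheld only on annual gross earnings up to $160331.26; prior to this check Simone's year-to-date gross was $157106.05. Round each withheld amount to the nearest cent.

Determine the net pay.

$3562.11

Dependent-care account contribution: $34.94
SIMPLE IRA contribution: $5211.61 × 0.04 = $208.46
Pre-tax total = $34.94 + $208.46 = $243.40
Taxable wages = $5211.61 − $243.40 = $4968.21
Federal withholding: $4968.21 × 0.11 = $546.50
Local income tax: $4968.21 × 0.0205 = $101.85
State unemployment insurance (employee share): only $160331.26 − $157106.05 = $3225.21 of this check is subject → $3225.21 × 0.0098 = $31.61
Charity payroll deduction: $10.10
AD&D insurance premium: $356.37
Roth contribution: $359.67
Total deductions = $34.94 + $208.46 + $546.50 + $101.85 + $31.61 + $10.10 + $356.37 + $359.67 = $1649.50
Net pay = $5211.61 − $1649.50 = $3562.11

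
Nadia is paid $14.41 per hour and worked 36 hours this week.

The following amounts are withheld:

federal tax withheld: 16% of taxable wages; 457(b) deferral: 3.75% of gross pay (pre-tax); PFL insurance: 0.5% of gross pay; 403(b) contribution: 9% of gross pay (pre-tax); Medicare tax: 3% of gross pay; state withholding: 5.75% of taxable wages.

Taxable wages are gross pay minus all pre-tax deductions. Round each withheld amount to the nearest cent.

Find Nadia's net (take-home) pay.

$336.02

Gross pay: 36 × $14.41 = $518.76
457(b) deferral: $518.76 × 0.0375 = $19.45
403(b) contribution: $518.76 × 0.09 = $46.69
Pre-tax total = $19.45 + $46.69 = $66.14
Taxable wages = $518.76 − $66.14 = $452.62
State withholding: $452.62 × 0.0575 = $26.03
Federal tax withheld: $452.62 × 0.16 = $72.42
PFL insurance: $518.76 × 0.005 = $2.59
Medicare tax: $518.76 × 0.03 = $15.56
Total deductions = $19.45 + $46.69 + $26.03 + $72.42 + $2.59 + $15.56 = $182.74
Net pay = $518.76 − $182.74 = $336.02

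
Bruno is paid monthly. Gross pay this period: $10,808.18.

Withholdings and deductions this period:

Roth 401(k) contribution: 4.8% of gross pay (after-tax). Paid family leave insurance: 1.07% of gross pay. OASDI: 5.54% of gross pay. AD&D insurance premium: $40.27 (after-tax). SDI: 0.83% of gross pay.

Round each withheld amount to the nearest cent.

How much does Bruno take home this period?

$9,444.99

Paid family leave insurance: $10,808.18 × 0.0107 = $115.65
SDI: $10,808.18 × 0.0083 = $89.71
OASDI: $10,808.18 × 0.0554 = $598.77
Roth 401(k) contribution: $10,808.18 × 0.048 = $518.79
AD&D insurance premium: $40.27
Total deductions = $115.65 + $89.71 + $598.77 + $518.79 + $40.27 = $1,363.19
Net pay = $10,808.18 − $1,363.19 = $9,444.99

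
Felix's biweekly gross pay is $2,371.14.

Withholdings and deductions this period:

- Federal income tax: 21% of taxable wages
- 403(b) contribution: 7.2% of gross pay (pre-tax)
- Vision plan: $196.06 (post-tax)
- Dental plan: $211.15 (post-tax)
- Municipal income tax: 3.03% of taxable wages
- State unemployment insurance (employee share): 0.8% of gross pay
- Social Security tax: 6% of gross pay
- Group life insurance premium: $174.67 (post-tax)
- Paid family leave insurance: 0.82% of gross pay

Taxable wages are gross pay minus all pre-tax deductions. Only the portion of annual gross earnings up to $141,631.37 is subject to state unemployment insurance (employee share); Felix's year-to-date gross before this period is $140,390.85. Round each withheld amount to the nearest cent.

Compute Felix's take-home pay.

403(b) contribution: $2,371.14 × 0.072 = $170.72
Taxable wages = $2,371.14 − $170.72 = $2,200.42
Federal income tax: $2,200.42 × 0.21 = $462.09
Municipal income tax: $2,200.42 × 0.0303 = $66.67
Paid family leave insurance: $2,371.14 × 0.0082 = $19.44
Social Security tax: $2,371.14 × 0.06 = $142.27
State unemployment insurance (employee share): only $141,631.37 − $140,390.85 = $1,240.52 of this check is subject → $1,240.52 × 0.008 = $9.92
Group life insurance premium: $174.67
Dental plan: $211.15
Vision plan: $196.06
Total deductions = $170.72 + $462.09 + $66.67 + $19.44 + $142.27 + $9.92 + $174.67 + $211.15 + $196.06 = $1,452.99
Net pay = $2,371.14 − $1,452.99 = $918.15

$918.15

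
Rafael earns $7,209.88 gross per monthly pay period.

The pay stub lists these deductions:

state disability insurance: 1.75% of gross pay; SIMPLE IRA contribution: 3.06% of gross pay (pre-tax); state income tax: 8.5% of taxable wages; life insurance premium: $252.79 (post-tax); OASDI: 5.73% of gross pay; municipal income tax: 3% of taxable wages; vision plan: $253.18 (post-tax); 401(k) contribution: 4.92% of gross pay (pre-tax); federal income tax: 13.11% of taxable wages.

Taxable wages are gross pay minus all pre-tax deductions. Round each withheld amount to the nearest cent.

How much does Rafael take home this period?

401(k) contribution: $7,209.88 × 0.0492 = $354.73
SIMPLE IRA contribution: $7,209.88 × 0.0306 = $220.62
Pre-tax total = $354.73 + $220.62 = $575.35
Taxable wages = $7,209.88 − $575.35 = $6,634.53
Municipal income tax: $6,634.53 × 0.03 = $199.04
State income tax: $6,634.53 × 0.085 = $563.94
Federal income tax: $6,634.53 × 0.1311 = $869.79
OASDI: $7,209.88 × 0.0573 = $413.13
State disability insurance: $7,209.88 × 0.0175 = $126.17
Life insurance premium: $252.79
Vision plan: $253.18
Total deductions = $354.73 + $220.62 + $199.04 + $563.94 + $869.79 + $413.13 + $126.17 + $252.79 + $253.18 = $3,253.39
Net pay = $7,209.88 − $3,253.39 = $3,956.49

$3,956.49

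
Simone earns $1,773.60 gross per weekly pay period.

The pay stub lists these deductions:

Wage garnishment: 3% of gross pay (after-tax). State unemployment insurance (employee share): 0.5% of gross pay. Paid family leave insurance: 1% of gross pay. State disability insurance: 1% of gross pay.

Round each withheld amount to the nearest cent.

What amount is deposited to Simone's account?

$1,676.04

State unemployment insurance (employee share): $1,773.60 × 0.005 = $8.87
Paid family leave insurance: $1,773.60 × 0.01 = $17.74
State disability insurance: $1,773.60 × 0.01 = $17.74
Wage garnishment: $1,773.60 × 0.03 = $53.21
Total deductions = $8.87 + $17.74 + $17.74 + $53.21 = $97.56
Net pay = $1,773.60 − $97.56 = $1,676.04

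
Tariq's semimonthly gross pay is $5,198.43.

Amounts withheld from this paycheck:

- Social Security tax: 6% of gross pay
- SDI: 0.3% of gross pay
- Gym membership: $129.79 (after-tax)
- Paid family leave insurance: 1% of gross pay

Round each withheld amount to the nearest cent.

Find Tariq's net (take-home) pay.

Social Security tax: $5,198.43 × 0.06 = $311.91
SDI: $5,198.43 × 0.003 = $15.60
Paid family leave insurance: $5,198.43 × 0.01 = $51.98
Gym membership: $129.79
Total deductions = $311.91 + $15.60 + $51.98 + $129.79 = $509.28
Net pay = $5,198.43 − $509.28 = $4,689.15

$4,689.15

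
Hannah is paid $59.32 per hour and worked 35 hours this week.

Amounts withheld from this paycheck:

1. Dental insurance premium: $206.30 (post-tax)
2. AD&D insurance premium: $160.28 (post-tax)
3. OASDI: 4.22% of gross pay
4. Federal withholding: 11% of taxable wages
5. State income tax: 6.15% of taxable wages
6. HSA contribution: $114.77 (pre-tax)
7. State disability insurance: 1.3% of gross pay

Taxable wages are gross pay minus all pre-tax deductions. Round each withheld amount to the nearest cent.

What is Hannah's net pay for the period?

$1,143.85

Gross pay: 35 × $59.32 = $2,076.20
HSA contribution: $114.77
Taxable wages = $2,076.20 − $114.77 = $1,961.43
State income tax: $1,961.43 × 0.0615 = $120.63
Federal withholding: $1,961.43 × 0.11 = $215.76
OASDI: $2,076.20 × 0.0422 = $87.62
State disability insurance: $2,076.20 × 0.013 = $26.99
Dental insurance premium: $206.30
AD&D insurance premium: $160.28
Total deductions = $114.77 + $120.63 + $215.76 + $87.62 + $26.99 + $206.30 + $160.28 = $932.35
Net pay = $2,076.20 − $932.35 = $1,143.85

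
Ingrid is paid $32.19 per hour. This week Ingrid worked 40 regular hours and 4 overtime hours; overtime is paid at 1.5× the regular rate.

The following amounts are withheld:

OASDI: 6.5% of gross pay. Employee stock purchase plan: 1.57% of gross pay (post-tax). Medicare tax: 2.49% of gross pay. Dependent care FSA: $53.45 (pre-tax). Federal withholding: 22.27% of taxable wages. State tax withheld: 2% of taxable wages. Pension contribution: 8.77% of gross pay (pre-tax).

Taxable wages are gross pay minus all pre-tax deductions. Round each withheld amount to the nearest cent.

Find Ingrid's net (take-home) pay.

$826.17

Regular pay: 40 × $32.19 = $1,287.60
Overtime pay: 4 × $32.19 × 1.5 = $193.14
Gross pay = $1,287.60 + $193.14 = $1,480.74
Dependent care FSA: $53.45
Pension contribution: $1,480.74 × 0.0877 = $129.86
Pre-tax total = $53.45 + $129.86 = $183.31
Taxable wages = $1,480.74 − $183.31 = $1,297.43
State tax withheld: $1,297.43 × 0.02 = $25.95
Federal withholding: $1,297.43 × 0.2227 = $288.94
Medicare tax: $1,480.74 × 0.0249 = $36.87
OASDI: $1,480.74 × 0.065 = $96.25
Employee stock purchase plan: $1,480.74 × 0.0157 = $23.25
Total deductions = $53.45 + $129.86 + $25.95 + $288.94 + $36.87 + $96.25 + $23.25 = $654.57
Net pay = $1,480.74 − $654.57 = $826.17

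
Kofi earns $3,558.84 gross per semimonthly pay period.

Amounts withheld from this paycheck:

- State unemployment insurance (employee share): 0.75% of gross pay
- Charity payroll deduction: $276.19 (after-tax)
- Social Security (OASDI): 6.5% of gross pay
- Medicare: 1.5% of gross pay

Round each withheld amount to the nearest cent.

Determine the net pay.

Medicare: $3,558.84 × 0.015 = $53.38
Social Security (OASDI): $3,558.84 × 0.065 = $231.32
State unemployment insurance (employee share): $3,558.84 × 0.0075 = $26.69
Charity payroll deduction: $276.19
Total deductions = $53.38 + $231.32 + $26.69 + $276.19 = $587.58
Net pay = $3,558.84 − $587.58 = $2,971.26

$2,971.26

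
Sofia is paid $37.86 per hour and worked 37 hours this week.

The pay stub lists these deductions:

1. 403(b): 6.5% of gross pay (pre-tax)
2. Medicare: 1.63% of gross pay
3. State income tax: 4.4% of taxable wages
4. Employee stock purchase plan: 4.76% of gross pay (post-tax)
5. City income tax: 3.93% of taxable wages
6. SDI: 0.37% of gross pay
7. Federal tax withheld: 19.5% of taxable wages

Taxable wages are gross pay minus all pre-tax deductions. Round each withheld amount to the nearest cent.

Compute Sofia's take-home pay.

Gross pay: 37 × $37.86 = $1,400.82
403(b): $1,400.82 × 0.065 = $91.05
Taxable wages = $1,400.82 − $91.05 = $1,309.77
Federal tax withheld: $1,309.77 × 0.195 = $255.41
City income tax: $1,309.77 × 0.0393 = $51.47
State income tax: $1,309.77 × 0.044 = $57.63
Medicare: $1,400.82 × 0.0163 = $22.83
SDI: $1,400.82 × 0.0037 = $5.18
Employee stock purchase plan: $1,400.82 × 0.0476 = $66.68
Total deductions = $91.05 + $255.41 + $51.47 + $57.63 + $22.83 + $5.18 + $66.68 = $550.25
Net pay = $1,400.82 − $550.25 = $850.57

$850.57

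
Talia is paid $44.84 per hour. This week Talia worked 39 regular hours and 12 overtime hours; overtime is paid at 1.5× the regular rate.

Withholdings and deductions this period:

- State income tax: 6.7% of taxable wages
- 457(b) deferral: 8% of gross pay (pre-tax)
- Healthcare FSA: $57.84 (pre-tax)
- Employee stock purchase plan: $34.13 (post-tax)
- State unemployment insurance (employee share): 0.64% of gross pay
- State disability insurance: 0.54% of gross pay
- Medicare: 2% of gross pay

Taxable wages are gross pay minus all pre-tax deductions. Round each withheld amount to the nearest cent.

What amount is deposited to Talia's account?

$2,024.49

Regular pay: 39 × $44.84 = $1,748.76
Overtime pay: 12 × $44.84 × 1.5 = $807.12
Gross pay = $1,748.76 + $807.12 = $2,555.88
Healthcare FSA: $57.84
457(b) deferral: $2,555.88 × 0.08 = $204.47
Pre-tax total = $57.84 + $204.47 = $262.31
Taxable wages = $2,555.88 − $262.31 = $2,293.57
State income tax: $2,293.57 × 0.067 = $153.67
State unemployment insurance (employee share): $2,555.88 × 0.0064 = $16.36
Medicare: $2,555.88 × 0.02 = $51.12
State disability insurance: $2,555.88 × 0.0054 = $13.80
Employee stock purchase plan: $34.13
Total deductions = $57.84 + $204.47 + $153.67 + $16.36 + $51.12 + $13.80 + $34.13 = $531.39
Net pay = $2,555.88 − $531.39 = $2,024.49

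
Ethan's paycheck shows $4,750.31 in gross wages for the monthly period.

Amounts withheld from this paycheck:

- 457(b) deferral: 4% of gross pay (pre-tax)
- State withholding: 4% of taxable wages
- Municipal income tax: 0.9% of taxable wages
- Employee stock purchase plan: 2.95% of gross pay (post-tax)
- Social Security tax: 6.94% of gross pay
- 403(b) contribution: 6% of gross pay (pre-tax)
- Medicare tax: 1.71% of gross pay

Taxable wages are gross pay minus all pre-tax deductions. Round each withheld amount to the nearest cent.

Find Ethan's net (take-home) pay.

$3,514.76

457(b) deferral: $4,750.31 × 0.04 = $190.01
403(b) contribution: $4,750.31 × 0.06 = $285.02
Pre-tax total = $190.01 + $285.02 = $475.03
Taxable wages = $4,750.31 − $475.03 = $4,275.28
State withholding: $4,275.28 × 0.04 = $171.01
Municipal income tax: $4,275.28 × 0.009 = $38.48
Social Security tax: $4,750.31 × 0.0694 = $329.67
Medicare tax: $4,750.31 × 0.0171 = $81.23
Employee stock purchase plan: $4,750.31 × 0.0295 = $140.13
Total deductions = $190.01 + $285.02 + $171.01 + $38.48 + $329.67 + $81.23 + $140.13 = $1,235.55
Net pay = $4,750.31 − $1,235.55 = $3,514.76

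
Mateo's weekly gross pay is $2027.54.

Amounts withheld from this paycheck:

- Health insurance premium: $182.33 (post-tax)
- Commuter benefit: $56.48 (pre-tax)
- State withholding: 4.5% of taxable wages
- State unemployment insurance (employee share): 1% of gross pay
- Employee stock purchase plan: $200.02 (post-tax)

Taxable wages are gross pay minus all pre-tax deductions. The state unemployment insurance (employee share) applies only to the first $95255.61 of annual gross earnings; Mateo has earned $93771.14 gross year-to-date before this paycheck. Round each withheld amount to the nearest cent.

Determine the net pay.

Commuter benefit: $56.48
Taxable wages = $2027.54 − $56.48 = $1971.06
State withholding: $1971.06 × 0.045 = $88.70
State unemployment insurance (employee share): only $95255.61 − $93771.14 = $1484.47 of this check is subject → $1484.47 × 0.01 = $14.84
Employee stock purchase plan: $200.02
Health insurance premium: $182.33
Total deductions = $56.48 + $88.70 + $14.84 + $200.02 + $182.33 = $542.37
Net pay = $2027.54 − $542.37 = $1485.17

$1485.17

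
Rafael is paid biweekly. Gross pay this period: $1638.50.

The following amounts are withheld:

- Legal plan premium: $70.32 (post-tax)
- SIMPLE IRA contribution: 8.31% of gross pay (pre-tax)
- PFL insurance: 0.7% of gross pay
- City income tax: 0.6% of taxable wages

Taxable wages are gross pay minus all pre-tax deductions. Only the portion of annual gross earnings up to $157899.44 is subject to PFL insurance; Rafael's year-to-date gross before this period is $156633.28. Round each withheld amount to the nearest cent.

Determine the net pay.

SIMPLE IRA contribution: $1638.50 × 0.0831 = $136.16
Taxable wages = $1638.50 − $136.16 = $1502.34
City income tax: $1502.34 × 0.006 = $9.01
PFL insurance: only $157899.44 − $156633.28 = $1266.16 of this check is subject → $1266.16 × 0.007 = $8.86
Legal plan premium: $70.32
Total deductions = $136.16 + $9.01 + $8.86 + $70.32 = $224.35
Net pay = $1638.50 − $224.35 = $1414.15

$1414.15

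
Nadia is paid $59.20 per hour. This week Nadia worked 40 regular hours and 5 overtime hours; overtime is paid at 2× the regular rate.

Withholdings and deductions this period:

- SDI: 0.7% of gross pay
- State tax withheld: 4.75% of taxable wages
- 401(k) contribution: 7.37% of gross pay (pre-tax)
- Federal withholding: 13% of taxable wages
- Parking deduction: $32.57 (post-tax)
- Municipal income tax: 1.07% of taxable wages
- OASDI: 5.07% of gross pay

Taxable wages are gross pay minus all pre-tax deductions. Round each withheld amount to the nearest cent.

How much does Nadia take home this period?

$2,022.47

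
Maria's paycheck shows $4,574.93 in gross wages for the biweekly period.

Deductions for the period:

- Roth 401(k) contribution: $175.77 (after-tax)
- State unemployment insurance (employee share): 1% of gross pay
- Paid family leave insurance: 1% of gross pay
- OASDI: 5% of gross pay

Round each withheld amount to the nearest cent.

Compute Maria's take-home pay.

$4,078.91

State unemployment insurance (employee share): $4,574.93 × 0.01 = $45.75
Paid family leave insurance: $4,574.93 × 0.01 = $45.75
OASDI: $4,574.93 × 0.05 = $228.75
Roth 401(k) contribution: $175.77
Total deductions = $45.75 + $45.75 + $228.75 + $175.77 = $496.02
Net pay = $4,574.93 − $496.02 = $4,078.91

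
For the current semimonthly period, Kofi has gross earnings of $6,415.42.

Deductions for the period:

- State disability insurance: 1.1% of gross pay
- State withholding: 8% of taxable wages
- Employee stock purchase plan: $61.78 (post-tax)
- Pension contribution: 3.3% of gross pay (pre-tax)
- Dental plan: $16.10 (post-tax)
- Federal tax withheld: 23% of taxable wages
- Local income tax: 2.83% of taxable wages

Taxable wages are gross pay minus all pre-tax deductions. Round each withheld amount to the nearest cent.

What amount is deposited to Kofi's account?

$3,956.55

Pension contribution: $6,415.42 × 0.033 = $211.71
Taxable wages = $6,415.42 − $211.71 = $6,203.71
Federal tax withheld: $6,203.71 × 0.23 = $1,426.85
Local income tax: $6,203.71 × 0.0283 = $175.56
State withholding: $6,203.71 × 0.08 = $496.30
State disability insurance: $6,415.42 × 0.011 = $70.57
Dental plan: $16.10
Employee stock purchase plan: $61.78
Total deductions = $211.71 + $1,426.85 + $175.56 + $496.30 + $70.57 + $16.10 + $61.78 = $2,458.87
Net pay = $6,415.42 − $2,458.87 = $3,956.55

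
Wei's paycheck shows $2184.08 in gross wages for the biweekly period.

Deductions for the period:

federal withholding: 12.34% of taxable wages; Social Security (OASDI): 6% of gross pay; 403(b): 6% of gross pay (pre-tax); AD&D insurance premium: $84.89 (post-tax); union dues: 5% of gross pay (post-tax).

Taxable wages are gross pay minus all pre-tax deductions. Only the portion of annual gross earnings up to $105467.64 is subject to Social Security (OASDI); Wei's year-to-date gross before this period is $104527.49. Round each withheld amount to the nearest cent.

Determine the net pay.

403(b): $2184.08 × 0.06 = $131.04
Taxable wages = $2184.08 − $131.04 = $2053.04
Federal withholding: $2053.04 × 0.1234 = $253.35
Social Security (OASDI): only $105467.64 − $104527.49 = $940.15 of this check is subject → $940.15 × 0.06 = $56.41
AD&D insurance premium: $84.89
Union dues: $2184.08 × 0.05 = $109.20
Total deductions = $131.04 + $253.35 + $56.41 + $84.89 + $109.20 = $634.89
Net pay = $2184.08 − $634.89 = $1549.19

$1549.19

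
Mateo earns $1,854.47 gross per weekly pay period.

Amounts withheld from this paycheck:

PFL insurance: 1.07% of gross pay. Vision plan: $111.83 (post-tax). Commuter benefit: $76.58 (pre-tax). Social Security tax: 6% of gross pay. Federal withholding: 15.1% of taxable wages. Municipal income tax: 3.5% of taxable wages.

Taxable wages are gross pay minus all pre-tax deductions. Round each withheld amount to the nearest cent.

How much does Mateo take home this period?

$1,204.26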